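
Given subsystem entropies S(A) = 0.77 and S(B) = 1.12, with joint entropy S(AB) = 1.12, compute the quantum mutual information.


I(A:B) = S(A) + S(B) - S(AB)
= 0.77 + 1.12 - 1.12
= 0.7700

0.7700


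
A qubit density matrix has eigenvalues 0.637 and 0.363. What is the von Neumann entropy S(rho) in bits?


S = -p*log2(p) - (1-p)*log2(1-p)
p = 0.6370, 1-p = 0.3630
= -0.6370 * log2(0.6370) - 0.3630 * log2(0.3630)
= -(-0.4145) - (-0.5307)
= 0.9451

0.9451


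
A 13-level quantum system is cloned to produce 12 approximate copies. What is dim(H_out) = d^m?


Output space = H^(tensor 12) where dim(H) = 13
dim = 13^12
= 169 (after 2 factors)
= 2197 (after 3 factors)
= 28561 (after 4 factors)
= 371293 (after 5 factors)
= 4826809 (after 6 factors)
= 62748517 (after 7 factors)
= 815730721 (after 8 factors)
= 10604499373 (after 9 factors)
= 137858491849 (after 10 factors)
= 1792160394037 (after 11 factors)
= 23298085122481 (after 12 factors)
= 23298085122481

23298085122481


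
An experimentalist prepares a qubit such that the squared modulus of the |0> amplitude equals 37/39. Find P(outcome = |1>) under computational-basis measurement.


|alpha|^2 = 37/39 = 0.9487
|beta|^2 = 1 - 37/39 = 2/39 = 0.0513
P(|1>) = |beta|^2 = 0.0513

0.0513


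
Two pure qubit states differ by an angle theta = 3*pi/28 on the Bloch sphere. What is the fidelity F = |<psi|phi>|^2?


For states separated by angle theta on Bloch sphere:
F = cos^2(theta/2)
theta = 3*pi/28 = 0.3366
theta/2 = 0.1683
cos(theta/2) = 0.9859
F = 0.9719

0.9719


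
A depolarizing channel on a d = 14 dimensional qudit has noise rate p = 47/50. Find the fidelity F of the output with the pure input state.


F = (1-p) + p/d
= (1 - 0.9400) + 0.9400/14
= 0.0600 + 0.0671
= 0.1271

0.1271


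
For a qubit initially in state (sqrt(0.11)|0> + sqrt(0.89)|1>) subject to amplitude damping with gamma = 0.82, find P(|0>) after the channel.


For amplitude damping with parameter gamma on state sqrt(a)|0> + sqrt(b)|1>:
alpha^2 = 0.11, beta^2 = 0.89
P(|0>) = alpha^2 + gamma * beta^2
= 0.11 + 0.82 * 0.89
= 0.11 + 0.7298
= 0.8398

0.8398


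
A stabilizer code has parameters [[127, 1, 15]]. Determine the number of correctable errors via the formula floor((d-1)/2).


Code parameters: [[127, 1, 15]], distance d = 15.
Number of correctable errors = floor((d-1)/2)
= floor((15 - 1)/2)
= floor(14/2)
= 7

7


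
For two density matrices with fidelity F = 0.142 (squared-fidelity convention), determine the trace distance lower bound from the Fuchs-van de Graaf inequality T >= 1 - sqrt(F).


Fuchs-van de Graaf (squared-fidelity convention): 1 - sqrt(F) <= T <= sqrt(1 - F).
Lower bound: T >= 1 - sqrt(F)
sqrt(F) = sqrt(0.142) = 0.3768
T >= 1 - 0.3768
T >= 0.6232

0.6232


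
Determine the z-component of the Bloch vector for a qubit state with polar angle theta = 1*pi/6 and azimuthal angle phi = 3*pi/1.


theta = 0.5236, phi = 9.4248
r_z = cos(theta) = 0.8660

0.8660


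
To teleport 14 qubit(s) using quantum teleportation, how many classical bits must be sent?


Quantum teleportation requires 2 classical bits per qubit teleported.
14 qubit(s) -> 2 * 14 = 28 classical bits

28


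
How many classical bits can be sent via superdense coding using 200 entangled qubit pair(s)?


Superdense coding allows 2 classical bits per shared entangled pair.
200 pair(s) -> 2 * 200 = 400 classical bits

400


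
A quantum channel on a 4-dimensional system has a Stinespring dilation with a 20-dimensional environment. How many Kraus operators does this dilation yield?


Tracing out the environment in an orthonormal basis {|i>_E} gives Kraus operators K_i = <i|_E U |0>_E.
Number of Kraus operators = dim(H_env) = d_env
= 20

20


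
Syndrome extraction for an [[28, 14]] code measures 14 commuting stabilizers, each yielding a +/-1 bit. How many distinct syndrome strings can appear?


Each stabilizer generator gives a binary (+1 or -1) measurement outcome.
With 14 independent generators:
Total syndromes = 2^14
= 16384

16384


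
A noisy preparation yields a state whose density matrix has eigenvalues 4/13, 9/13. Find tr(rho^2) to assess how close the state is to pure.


tr(rho^2) = sum of eigenvalues squared
= (4/13)^2 + (9/13)^2
= (16 + 81) / 169
= 97/169
= 0.5740

0.5740


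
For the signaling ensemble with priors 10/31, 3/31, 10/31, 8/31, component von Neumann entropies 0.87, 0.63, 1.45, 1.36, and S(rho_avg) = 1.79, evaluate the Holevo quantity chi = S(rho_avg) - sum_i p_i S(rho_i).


chi = S(rho) - sum_i p_i * S(rho_i)
Weighted entropy = 10/31 * 0.87 + 3/31 * 0.63 + 10/31 * 1.45 + 8/31 * 1.36
= 1.1603
chi = 1.79 - 1.1603
= 0.6297

0.6297


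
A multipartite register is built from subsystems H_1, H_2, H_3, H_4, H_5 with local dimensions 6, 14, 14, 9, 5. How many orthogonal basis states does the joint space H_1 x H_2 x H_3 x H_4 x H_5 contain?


dim(H_1 x H_2 x H_3 x H_4 x H_5) = 6 * 14 * 14 * 9 * 5
= 84 * 14 * 9 * 5
= 1176 * 9 * 5
= 10584 * 5
= 52920

52920


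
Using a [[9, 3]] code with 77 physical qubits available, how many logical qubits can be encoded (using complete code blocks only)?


Each code block uses 9 physical qubits for 3 logical qubit(s).
Number of complete blocks = floor(77 / 9) = 8
Logical qubits = 8 * 3
= 24

24


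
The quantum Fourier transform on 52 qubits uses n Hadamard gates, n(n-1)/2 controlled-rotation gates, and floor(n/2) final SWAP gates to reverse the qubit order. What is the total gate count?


Hadamard gates: 52
Controlled rotations: n*(n-1)/2 = 52*51/2 = 1326
SWAP gates: floor(n/2) = floor(52/2) = 26
Total = 52 + 1326 + 26
= 1404

1404


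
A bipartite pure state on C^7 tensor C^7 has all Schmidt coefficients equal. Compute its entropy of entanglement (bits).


For a maximally entangled state in d x d:
S = log2(d) = log2(7)
= 2.8074

2.8074


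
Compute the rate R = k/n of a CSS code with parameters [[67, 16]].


Code rate R = k/n
= 16/67
= 0.2388

0.2388


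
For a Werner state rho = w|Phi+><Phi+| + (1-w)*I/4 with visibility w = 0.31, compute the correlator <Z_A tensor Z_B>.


|Phi+> = (|00> + |11>)/sqrt(2)
For the pure Bell state, <Z_A Z_B> = +1 (Bell-state Pauli correlator).
The maximally-mixed part I/4 has tr(I/4 * P tensor P) = 0 for any traceless Pauli P.
So <Z_A Z_B>_rho = w * (+1) + (1 - w) * 0
= 0.31 * (+1)
= 0.3100

0.3100


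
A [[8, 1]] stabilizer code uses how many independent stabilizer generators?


For an [[n,k]] stabilizer code:
Number of stabilizer generators = n - k
= 8 - 1
= 7

7


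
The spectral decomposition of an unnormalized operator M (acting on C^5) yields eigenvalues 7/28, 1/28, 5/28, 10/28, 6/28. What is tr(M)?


tr(M) = sum of eigenvalues
= 7/28 + 1/28 + 5/28 + 10/28 + 6/28
= 29/28
= 1.0357

1.0357


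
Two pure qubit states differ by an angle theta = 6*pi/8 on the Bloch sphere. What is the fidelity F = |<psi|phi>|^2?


For states separated by angle theta on Bloch sphere:
F = cos^2(theta/2)
theta = 6*pi/8 = 2.3562
theta/2 = 1.1781
cos(theta/2) = 0.3827
F = 0.1464

0.1464


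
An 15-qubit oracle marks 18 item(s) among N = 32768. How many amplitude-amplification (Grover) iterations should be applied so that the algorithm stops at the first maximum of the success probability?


After j Grover iterations the success probability is P(j) = sin^2((2j+1)*theta), where sin(theta) = sqrt(k/N).
N = 2^15 = 32768, k = 18
sin(theta) = sqrt(k/N) = 0.0234375
theta = arcsin(sqrt(k/N)) = 0.0234396463 rad
P(j) reaches its first maximum when (2j+1)*theta is as close as possible to pi/2, i.e. j = round(pi/(4*theta) - 1/2).
pi/(4*theta) - 1/2 = 33.0073
(For comparison, the common estimate pi/4 * sqrt(N/k) = 33.5103; the exact maximiser is used here.)
Optimal iterations = 33

33


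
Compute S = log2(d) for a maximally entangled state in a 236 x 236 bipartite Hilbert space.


For a maximally entangled state in d x d:
S = log2(d) = log2(236)
= 7.8826

7.8826


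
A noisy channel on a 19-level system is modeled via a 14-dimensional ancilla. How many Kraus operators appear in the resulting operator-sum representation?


Tracing out the environment in an orthonormal basis {|i>_E} gives Kraus operators K_i = <i|_E U |0>_E.
Number of Kraus operators = dim(H_env) = d_env
= 14

14


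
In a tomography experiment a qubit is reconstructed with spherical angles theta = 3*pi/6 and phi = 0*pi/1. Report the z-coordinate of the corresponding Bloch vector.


theta = 1.5708, phi = 0.0000
r_z = cos(theta) = 0.0000

0.0000


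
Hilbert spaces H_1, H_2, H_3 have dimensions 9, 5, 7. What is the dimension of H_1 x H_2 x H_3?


dim(H_1 x H_2 x H_3) = 9 * 5 * 7
= 45 * 7
= 315

315


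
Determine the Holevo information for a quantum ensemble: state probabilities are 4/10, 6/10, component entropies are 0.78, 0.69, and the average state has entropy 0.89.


chi = S(rho) - sum_i p_i * S(rho_i)
Weighted entropy = 4/10 * 0.78 + 6/10 * 0.69
= 0.7260
chi = 0.89 - 0.7260
= 0.1640

0.1640


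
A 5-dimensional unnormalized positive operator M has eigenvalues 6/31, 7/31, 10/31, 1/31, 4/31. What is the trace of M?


tr(M) = sum of eigenvalues
= 6/31 + 7/31 + 10/31 + 1/31 + 4/31
= 28/31
= 0.9032

0.9032


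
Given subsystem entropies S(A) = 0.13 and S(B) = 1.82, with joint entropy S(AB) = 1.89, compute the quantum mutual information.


I(A:B) = S(A) + S(B) - S(AB)
= 0.13 + 1.82 - 1.89
= 0.0600

0.0600


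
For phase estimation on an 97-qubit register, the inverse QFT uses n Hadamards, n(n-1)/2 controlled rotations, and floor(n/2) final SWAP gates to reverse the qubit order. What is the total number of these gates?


Hadamard gates: 97
Controlled rotations: n*(n-1)/2 = 97*96/2 = 4656
SWAP gates: floor(n/2) = floor(97/2) = 48
Total = 97 + 4656 + 48
= 4801

4801


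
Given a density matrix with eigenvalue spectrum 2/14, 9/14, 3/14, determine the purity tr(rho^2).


tr(rho^2) = sum of eigenvalues squared
= (2/14)^2 + (9/14)^2 + (3/14)^2
= (4 + 81 + 9) / 196
= 94/196
= 0.4796

0.4796


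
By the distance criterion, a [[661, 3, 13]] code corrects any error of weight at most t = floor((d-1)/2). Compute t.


Code parameters: [[661, 3, 13]], distance d = 13.
Number of correctable errors = floor((d-1)/2)
= floor((13 - 1)/2)
= floor(12/2)
= 6

6


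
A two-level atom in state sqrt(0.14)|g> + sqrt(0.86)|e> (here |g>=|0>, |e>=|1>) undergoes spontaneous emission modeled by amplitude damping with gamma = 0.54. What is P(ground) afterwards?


For amplitude damping with parameter gamma on state sqrt(a)|0> + sqrt(b)|1>:
alpha^2 = 0.14, beta^2 = 0.86
P(|0>) = alpha^2 + gamma * beta^2
= 0.14 + 0.54 * 0.86
= 0.14 + 0.4644
= 0.6044

0.6044


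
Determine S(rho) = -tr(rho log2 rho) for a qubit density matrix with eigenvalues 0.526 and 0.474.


S = -p*log2(p) - (1-p)*log2(1-p)
p = 0.5260, 1-p = 0.4740
= -0.5260 * log2(0.5260) - 0.4740 * log2(0.4740)
= -(-0.4875) - (-0.5105)
= 0.9980

0.9980


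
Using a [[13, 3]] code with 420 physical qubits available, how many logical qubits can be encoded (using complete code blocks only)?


Each code block uses 13 physical qubits for 3 logical qubit(s).
Number of complete blocks = floor(420 / 13) = 32
Logical qubits = 32 * 3
= 96

96


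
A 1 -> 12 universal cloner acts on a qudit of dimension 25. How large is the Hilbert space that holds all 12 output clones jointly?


Output space = H^(tensor 12) where dim(H) = 25
dim = 25^12
= 625 (after 2 factors)
= 15625 (after 3 factors)
= 390625 (after 4 factors)
= 9765625 (after 5 factors)
= 244140625 (after 6 factors)
= 6103515625 (after 7 factors)
= 152587890625 (after 8 factors)
= 3814697265625 (after 9 factors)
= 95367431640625 (after 10 factors)
= 2384185791015625 (after 11 factors)
= 59604644775390625 (after 12 factors)
= 59604644775390625

59604644775390625


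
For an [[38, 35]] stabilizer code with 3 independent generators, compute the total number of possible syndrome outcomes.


Each stabilizer generator gives a binary (+1 or -1) measurement outcome.
With 3 independent generators:
Total syndromes = 2^3
= 8

8


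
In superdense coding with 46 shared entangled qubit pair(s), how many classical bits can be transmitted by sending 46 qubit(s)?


Superdense coding allows 2 classical bits per shared entangled pair.
46 pair(s) -> 2 * 46 = 92 classical bits

92


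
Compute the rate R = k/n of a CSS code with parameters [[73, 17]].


Code rate R = k/n
= 17/73
= 0.2329

0.2329


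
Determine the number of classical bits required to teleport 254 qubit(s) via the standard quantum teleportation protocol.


Quantum teleportation requires 2 classical bits per qubit teleported.
254 qubit(s) -> 2 * 254 = 508 classical bits

508


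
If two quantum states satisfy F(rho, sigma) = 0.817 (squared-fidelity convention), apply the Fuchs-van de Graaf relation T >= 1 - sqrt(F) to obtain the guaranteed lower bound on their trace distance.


Fuchs-van de Graaf (squared-fidelity convention): 1 - sqrt(F) <= T <= sqrt(1 - F).
Lower bound: T >= 1 - sqrt(F)
sqrt(F) = sqrt(0.817) = 0.9039
T >= 1 - 0.9039
T >= 0.0961

0.0961


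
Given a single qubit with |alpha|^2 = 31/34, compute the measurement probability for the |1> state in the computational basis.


|alpha|^2 = 31/34 = 0.9118
|beta|^2 = 1 - 31/34 = 3/34 = 0.0882
P(|1>) = |beta|^2 = 0.0882

0.0882


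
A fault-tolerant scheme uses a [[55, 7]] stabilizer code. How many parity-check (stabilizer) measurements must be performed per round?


For an [[n,k]] stabilizer code:
Number of stabilizer generators = n - k
= 55 - 7
= 48

48


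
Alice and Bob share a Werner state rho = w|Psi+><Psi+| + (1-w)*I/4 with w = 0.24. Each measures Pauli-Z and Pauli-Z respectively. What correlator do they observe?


|Psi+> = (|01> + |10>)/sqrt(2)
For the pure Bell state, <Z_A Z_B> = -1 (Bell-state Pauli correlator).
The maximally-mixed part I/4 has tr(I/4 * P tensor P) = 0 for any traceless Pauli P.
So <Z_A Z_B>_rho = w * (-1) + (1 - w) * 0
= 0.24 * (-1)
= -0.2400

-0.2400


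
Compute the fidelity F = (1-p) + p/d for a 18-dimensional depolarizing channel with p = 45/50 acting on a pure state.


F = (1-p) + p/d
= (1 - 0.9000) + 0.9000/18
= 0.1000 + 0.0500
= 0.1500

0.1500


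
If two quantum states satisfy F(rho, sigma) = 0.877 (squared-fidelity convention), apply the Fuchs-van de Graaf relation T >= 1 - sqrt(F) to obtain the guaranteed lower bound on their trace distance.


Fuchs-van de Graaf (squared-fidelity convention): 1 - sqrt(F) <= T <= sqrt(1 - F).
Lower bound: T >= 1 - sqrt(F)
sqrt(F) = sqrt(0.877) = 0.9365
T >= 1 - 0.9365
T >= 0.0635

0.0635


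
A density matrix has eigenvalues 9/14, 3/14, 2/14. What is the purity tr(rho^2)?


tr(rho^2) = sum of eigenvalues squared
= (9/14)^2 + (3/14)^2 + (2/14)^2
= (81 + 9 + 4) / 196
= 94/196
= 0.4796

0.4796


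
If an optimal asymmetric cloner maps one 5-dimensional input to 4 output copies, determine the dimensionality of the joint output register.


Output space = H^(tensor 4) where dim(H) = 5
dim = 5^4
= 25 (after 2 factors)
= 125 (after 3 factors)
= 625 (after 4 factors)
= 625

625


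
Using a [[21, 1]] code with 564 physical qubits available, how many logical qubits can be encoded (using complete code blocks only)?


Each code block uses 21 physical qubits for 1 logical qubit(s).
Number of complete blocks = floor(564 / 21) = 26
Logical qubits = 26 * 1
= 26

26


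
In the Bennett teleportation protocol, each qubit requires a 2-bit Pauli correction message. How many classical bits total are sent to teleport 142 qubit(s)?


Quantum teleportation requires 2 classical bits per qubit teleported.
142 qubit(s) -> 2 * 142 = 284 classical bits

284


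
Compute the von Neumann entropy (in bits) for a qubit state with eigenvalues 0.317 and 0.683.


S = -p*log2(p) - (1-p)*log2(1-p)
p = 0.3170, 1-p = 0.6830
= -0.3170 * log2(0.3170) - 0.6830 * log2(0.6830)
= -(-0.5254) - (-0.3757)
= 0.9011

0.9011


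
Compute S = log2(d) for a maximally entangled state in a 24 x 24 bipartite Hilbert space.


For a maximally entangled state in d x d:
S = log2(d) = log2(24)
= 4.5850

4.5850


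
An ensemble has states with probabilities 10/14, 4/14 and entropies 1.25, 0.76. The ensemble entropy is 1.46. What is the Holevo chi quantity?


chi = S(rho) - sum_i p_i * S(rho_i)
Weighted entropy = 10/14 * 1.25 + 4/14 * 0.76
= 1.1100
chi = 1.46 - 1.1100
= 0.3500

0.3500


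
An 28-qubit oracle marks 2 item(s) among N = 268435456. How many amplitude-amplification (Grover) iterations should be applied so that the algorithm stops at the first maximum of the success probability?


After j Grover iterations the success probability is P(j) = sin^2((2j+1)*theta), where sin(theta) = sqrt(k/N).
N = 2^28 = 268435456, k = 2
sin(theta) = sqrt(k/N) = 8.631674575e-05
theta = arcsin(sqrt(k/N)) = 8.631674586e-05 rad
P(j) reaches its first maximum when (2j+1)*theta is as close as possible to pi/2, i.e. j = round(pi/(4*theta) - 1/2).
pi/(4*theta) - 1/2 = 9098.5242
(For comparison, the common estimate pi/4 * sqrt(N/k) = 9099.0243; the exact maximiser is used here.)
Optimal iterations = 9099

9099


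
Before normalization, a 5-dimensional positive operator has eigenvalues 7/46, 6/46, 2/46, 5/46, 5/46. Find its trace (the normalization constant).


tr(M) = sum of eigenvalues
= 7/46 + 6/46 + 2/46 + 5/46 + 5/46
= 25/46
= 0.5435

0.5435


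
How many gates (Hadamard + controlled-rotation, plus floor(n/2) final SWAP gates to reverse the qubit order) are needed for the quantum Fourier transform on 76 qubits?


Hadamard gates: 76
Controlled rotations: n*(n-1)/2 = 76*75/2 = 2850
SWAP gates: floor(n/2) = floor(76/2) = 38
Total = 76 + 2850 + 38
= 2964

2964


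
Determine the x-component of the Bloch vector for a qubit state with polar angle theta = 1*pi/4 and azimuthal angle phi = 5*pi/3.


theta = 0.7854, phi = 5.2360
r_x = sin(theta)*cos(phi) = 0.7071 * 0.5000
r_x = 0.3536

0.3536


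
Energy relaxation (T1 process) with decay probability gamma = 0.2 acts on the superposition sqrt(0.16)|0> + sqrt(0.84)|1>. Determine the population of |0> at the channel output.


For amplitude damping with parameter gamma on state sqrt(a)|0> + sqrt(b)|1>:
alpha^2 = 0.16, beta^2 = 0.84
P(|0>) = alpha^2 + gamma * beta^2
= 0.16 + 0.2 * 0.84
= 0.16 + 0.1680
= 0.3280

0.3280


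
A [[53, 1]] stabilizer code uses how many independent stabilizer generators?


For an [[n,k]] stabilizer code:
Number of stabilizer generators = n - k
= 53 - 1
= 52

52


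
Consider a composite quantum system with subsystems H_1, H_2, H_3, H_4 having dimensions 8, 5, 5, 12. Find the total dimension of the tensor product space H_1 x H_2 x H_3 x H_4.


dim(H_1 x H_2 x H_3 x H_4) = 8 * 5 * 5 * 12
= 40 * 5 * 12
= 200 * 12
= 2400

2400


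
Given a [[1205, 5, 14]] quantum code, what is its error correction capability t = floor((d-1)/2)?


Code parameters: [[1205, 5, 14]], distance d = 14.
Number of correctable errors = floor((d-1)/2)
= floor((14 - 1)/2)
= floor(13/2)
= 6

6


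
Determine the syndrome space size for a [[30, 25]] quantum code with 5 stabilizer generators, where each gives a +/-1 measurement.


Each stabilizer generator gives a binary (+1 or -1) measurement outcome.
With 5 independent generators:
Total syndromes = 2^5
= 32

32


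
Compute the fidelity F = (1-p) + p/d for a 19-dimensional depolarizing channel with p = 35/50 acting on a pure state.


F = (1-p) + p/d
= (1 - 0.7000) + 0.7000/19
= 0.3000 + 0.0368
= 0.3368

0.3368


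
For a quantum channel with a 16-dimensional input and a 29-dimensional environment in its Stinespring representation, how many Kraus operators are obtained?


Tracing out the environment in an orthonormal basis {|i>_E} gives Kraus operators K_i = <i|_E U |0>_E.
Number of Kraus operators = dim(H_env) = d_env
= 29

29


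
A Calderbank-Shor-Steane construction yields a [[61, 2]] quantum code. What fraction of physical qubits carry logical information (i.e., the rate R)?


Code rate R = k/n
= 2/61
= 0.0328

0.0328


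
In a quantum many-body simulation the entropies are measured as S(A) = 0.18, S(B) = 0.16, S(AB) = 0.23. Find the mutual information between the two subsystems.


I(A:B) = S(A) + S(B) - S(AB)
= 0.18 + 0.16 - 0.23
= 0.1100

0.1100


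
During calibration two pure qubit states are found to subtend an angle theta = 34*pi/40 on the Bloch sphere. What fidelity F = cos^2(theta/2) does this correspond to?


For states separated by angle theta on Bloch sphere:
F = cos^2(theta/2)
theta = 34*pi/40 = 2.6704
theta/2 = 1.3352
cos(theta/2) = 0.2334
F = 0.0545

0.0545


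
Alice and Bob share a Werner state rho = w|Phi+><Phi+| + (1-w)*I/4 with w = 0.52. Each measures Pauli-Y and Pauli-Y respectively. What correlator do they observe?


|Phi+> = (|00> + |11>)/sqrt(2)
For the pure Bell state, <Y_A Y_B> = -1 (Bell-state Pauli correlator).
The maximally-mixed part I/4 has tr(I/4 * P tensor P) = 0 for any traceless Pauli P.
So <Y_A Y_B>_rho = w * (-1) + (1 - w) * 0
= 0.52 * (-1)
= -0.5200

-0.5200


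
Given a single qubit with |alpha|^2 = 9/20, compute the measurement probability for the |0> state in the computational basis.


|alpha|^2 = 9/20 = 0.4500
|beta|^2 = 1 - 9/20 = 11/20 = 0.5500
P(|0>) = |alpha|^2 = 0.4500

0.4500


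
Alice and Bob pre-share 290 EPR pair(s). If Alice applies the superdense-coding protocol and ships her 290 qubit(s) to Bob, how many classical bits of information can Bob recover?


Superdense coding allows 2 classical bits per shared entangled pair.
290 pair(s) -> 2 * 290 = 580 classical bits

580


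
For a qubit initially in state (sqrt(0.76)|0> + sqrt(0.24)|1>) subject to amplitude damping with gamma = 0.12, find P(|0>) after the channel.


For amplitude damping with parameter gamma on state sqrt(a)|0> + sqrt(b)|1>:
alpha^2 = 0.76, beta^2 = 0.24
P(|0>) = alpha^2 + gamma * beta^2
= 0.76 + 0.12 * 0.24
= 0.76 + 0.0288
= 0.7888

0.7888


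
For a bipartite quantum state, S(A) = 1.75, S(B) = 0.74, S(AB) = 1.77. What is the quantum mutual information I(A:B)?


I(A:B) = S(A) + S(B) - S(AB)
= 1.75 + 0.74 - 1.77
= 0.7200

0.7200


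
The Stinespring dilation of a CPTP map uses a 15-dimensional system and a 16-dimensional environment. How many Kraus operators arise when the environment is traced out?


Tracing out the environment in an orthonormal basis {|i>_E} gives Kraus operators K_i = <i|_E U |0>_E.
Number of Kraus operators = dim(H_env) = d_env
= 16

16


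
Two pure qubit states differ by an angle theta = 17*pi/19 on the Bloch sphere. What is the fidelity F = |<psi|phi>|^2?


For states separated by angle theta on Bloch sphere:
F = cos^2(theta/2)
theta = 17*pi/19 = 2.8109
theta/2 = 1.4054
cos(theta/2) = 0.1646
F = 0.0271

0.0271


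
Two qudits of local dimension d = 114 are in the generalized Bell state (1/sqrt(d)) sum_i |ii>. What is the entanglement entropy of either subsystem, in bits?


For a maximally entangled state in d x d:
S = log2(d) = log2(114)
= 6.8329

6.8329


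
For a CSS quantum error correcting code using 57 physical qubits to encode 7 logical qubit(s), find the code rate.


Code rate R = k/n
= 7/57
= 0.1228

0.1228


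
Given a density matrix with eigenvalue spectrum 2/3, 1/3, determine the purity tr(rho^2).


tr(rho^2) = sum of eigenvalues squared
= (2/3)^2 + (1/3)^2
= (4 + 1) / 9
= 5/9
= 0.5556

0.5556


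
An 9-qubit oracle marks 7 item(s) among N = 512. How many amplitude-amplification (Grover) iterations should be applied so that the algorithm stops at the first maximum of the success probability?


After j Grover iterations the success probability is P(j) = sin^2((2j+1)*theta), where sin(theta) = sqrt(k/N).
N = 2^9 = 512, k = 7
sin(theta) = sqrt(k/N) = 0.1169267933
theta = arcsin(sqrt(k/N)) = 0.1171948808 rad
P(j) reaches its first maximum when (2j+1)*theta is as close as possible to pi/2, i.e. j = round(pi/(4*theta) - 1/2).
pi/(4*theta) - 1/2 = 6.2016
(For comparison, the common estimate pi/4 * sqrt(N/k) = 6.7170; the exact maximiser is used here.)
Optimal iterations = 6

6


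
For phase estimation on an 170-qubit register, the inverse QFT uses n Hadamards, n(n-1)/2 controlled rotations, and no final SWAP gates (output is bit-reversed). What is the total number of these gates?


Hadamard gates: 170
Controlled rotations: n*(n-1)/2 = 170*169/2 = 14365
SWAP gates: 0 (omitted)
Total = 170 + 14365
= 14535

14535


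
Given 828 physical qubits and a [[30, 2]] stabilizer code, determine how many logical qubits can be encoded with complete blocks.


Each code block uses 30 physical qubits for 2 logical qubit(s).
Number of complete blocks = floor(828 / 30) = 27
Logical qubits = 27 * 2
= 54

54


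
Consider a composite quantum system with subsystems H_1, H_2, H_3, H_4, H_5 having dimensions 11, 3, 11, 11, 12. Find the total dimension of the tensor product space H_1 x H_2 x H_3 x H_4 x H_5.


dim(H_1 x H_2 x H_3 x H_4 x H_5) = 11 * 3 * 11 * 11 * 12
= 33 * 11 * 11 * 12
= 363 * 11 * 12
= 3993 * 12
= 47916

47916


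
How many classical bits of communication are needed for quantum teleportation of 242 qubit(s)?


Quantum teleportation requires 2 classical bits per qubit teleported.
242 qubit(s) -> 2 * 242 = 484 classical bits

484


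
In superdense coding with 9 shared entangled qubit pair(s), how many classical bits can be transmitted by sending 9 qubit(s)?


Superdense coding allows 2 classical bits per shared entangled pair.
9 pair(s) -> 2 * 9 = 18 classical bits

18


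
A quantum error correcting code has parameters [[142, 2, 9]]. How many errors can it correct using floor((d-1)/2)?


Code parameters: [[142, 2, 9]], distance d = 9.
Number of correctable errors = floor((d-1)/2)
= floor((9 - 1)/2)
= floor(8/2)
= 4

4


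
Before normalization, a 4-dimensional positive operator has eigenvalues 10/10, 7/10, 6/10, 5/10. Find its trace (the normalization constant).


tr(M) = sum of eigenvalues
= 10/10 + 7/10 + 6/10 + 5/10
= 28/10
= 2.8000

2.8000


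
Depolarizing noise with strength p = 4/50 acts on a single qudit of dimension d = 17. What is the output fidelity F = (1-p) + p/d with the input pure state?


F = (1-p) + p/d
= (1 - 0.0800) + 0.0800/17
= 0.9200 + 0.0047
= 0.9247

0.9247


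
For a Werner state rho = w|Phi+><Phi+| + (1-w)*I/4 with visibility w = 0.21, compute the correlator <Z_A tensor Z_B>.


|Phi+> = (|00> + |11>)/sqrt(2)
For the pure Bell state, <Z_A Z_B> = +1 (Bell-state Pauli correlator).
The maximally-mixed part I/4 has tr(I/4 * P tensor P) = 0 for any traceless Pauli P.
So <Z_A Z_B>_rho = w * (+1) + (1 - w) * 0
= 0.21 * (+1)
= 0.2100

0.2100


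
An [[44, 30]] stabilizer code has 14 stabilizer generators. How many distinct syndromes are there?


Each stabilizer generator gives a binary (+1 or -1) measurement outcome.
With 14 independent generators:
Total syndromes = 2^14
= 16384

16384


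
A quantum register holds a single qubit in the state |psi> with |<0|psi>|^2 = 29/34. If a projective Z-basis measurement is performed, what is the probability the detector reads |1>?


|alpha|^2 = 29/34 = 0.8529
|beta|^2 = 1 - 29/34 = 5/34 = 0.1471
P(|1>) = |beta|^2 = 0.1471

0.1471


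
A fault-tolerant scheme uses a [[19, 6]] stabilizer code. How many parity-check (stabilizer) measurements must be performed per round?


For an [[n,k]] stabilizer code:
Number of stabilizer generators = n - k
= 19 - 6
= 13

13


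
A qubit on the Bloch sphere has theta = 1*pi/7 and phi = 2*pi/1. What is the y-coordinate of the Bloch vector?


theta = 0.4488, phi = 6.2832
r_y = sin(theta)*sin(phi) = 0.4339 * 0.0000
r_y = 0.0000

0.0000


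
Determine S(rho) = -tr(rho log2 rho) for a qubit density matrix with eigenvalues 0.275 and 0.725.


S = -p*log2(p) - (1-p)*log2(1-p)
p = 0.2750, 1-p = 0.7250
= -0.2750 * log2(0.2750) - 0.7250 * log2(0.7250)
= -(-0.5122) - (-0.3364)
= 0.8485

0.8485


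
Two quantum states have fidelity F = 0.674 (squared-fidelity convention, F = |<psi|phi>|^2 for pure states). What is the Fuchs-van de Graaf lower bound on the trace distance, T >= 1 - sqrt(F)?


Fuchs-van de Graaf (squared-fidelity convention): 1 - sqrt(F) <= T <= sqrt(1 - F).
Lower bound: T >= 1 - sqrt(F)
sqrt(F) = sqrt(0.674) = 0.8210
T >= 1 - 0.8210
T >= 0.1790

0.1790


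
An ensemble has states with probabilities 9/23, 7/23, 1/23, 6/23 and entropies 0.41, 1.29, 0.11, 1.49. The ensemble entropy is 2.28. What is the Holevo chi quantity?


chi = S(rho) - sum_i p_i * S(rho_i)
Weighted entropy = 9/23 * 0.41 + 7/23 * 1.29 + 1/23 * 0.11 + 6/23 * 1.49
= 0.9465
chi = 2.28 - 0.9465
= 1.3335

1.3335


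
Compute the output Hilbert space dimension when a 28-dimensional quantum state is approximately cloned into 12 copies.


Output space = H^(tensor 12) where dim(H) = 28
dim = 28^12
= 784 (after 2 factors)
= 21952 (after 3 factors)
= 614656 (after 4 factors)
= 17210368 (after 5 factors)
= 481890304 (after 6 factors)
= 13492928512 (after 7 factors)
= 377801998336 (after 8 factors)
= 10578455953408 (after 9 factors)
= 296196766695424 (after 10 factors)
= 8293509467471872 (after 11 factors)
= 232218265089212416 (after 12 factors)
= 232218265089212416

232218265089212416


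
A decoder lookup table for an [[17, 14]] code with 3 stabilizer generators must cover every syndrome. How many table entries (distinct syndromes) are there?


Each stabilizer generator gives a binary (+1 or -1) measurement outcome.
With 3 independent generators:
Total syndromes = 2^3
= 8

8


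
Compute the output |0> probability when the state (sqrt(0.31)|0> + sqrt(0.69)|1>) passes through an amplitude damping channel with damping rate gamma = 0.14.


For amplitude damping with parameter gamma on state sqrt(a)|0> + sqrt(b)|1>:
alpha^2 = 0.31, beta^2 = 0.69
P(|0>) = alpha^2 + gamma * beta^2
= 0.31 + 0.14 * 0.69
= 0.31 + 0.0966
= 0.4066

0.4066


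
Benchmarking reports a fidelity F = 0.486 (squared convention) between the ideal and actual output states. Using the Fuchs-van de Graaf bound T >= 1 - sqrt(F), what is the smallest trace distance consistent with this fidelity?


Fuchs-van de Graaf (squared-fidelity convention): 1 - sqrt(F) <= T <= sqrt(1 - F).
Lower bound: T >= 1 - sqrt(F)
sqrt(F) = sqrt(0.486) = 0.6971
T >= 1 - 0.6971
T >= 0.3029

0.3029


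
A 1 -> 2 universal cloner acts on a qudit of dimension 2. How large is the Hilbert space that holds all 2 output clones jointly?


Output space = H^(tensor 2) where dim(H) = 2
dim = 2^2
= 4

4


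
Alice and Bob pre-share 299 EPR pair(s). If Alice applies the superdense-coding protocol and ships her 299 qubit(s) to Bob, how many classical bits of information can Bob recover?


Superdense coding allows 2 classical bits per shared entangled pair.
299 pair(s) -> 2 * 299 = 598 classical bits

598


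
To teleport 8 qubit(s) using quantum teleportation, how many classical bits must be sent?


Quantum teleportation requires 2 classical bits per qubit teleported.
8 qubit(s) -> 2 * 8 = 16 classical bits

16


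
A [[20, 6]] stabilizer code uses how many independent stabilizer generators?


For an [[n,k]] stabilizer code:
Number of stabilizer generators = n - k
= 20 - 6
= 14

14


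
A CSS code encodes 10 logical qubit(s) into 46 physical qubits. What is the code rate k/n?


Code rate R = k/n
= 10/46
= 0.2174

0.2174


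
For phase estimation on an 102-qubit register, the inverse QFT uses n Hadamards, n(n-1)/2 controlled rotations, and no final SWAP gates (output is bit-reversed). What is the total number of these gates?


Hadamard gates: 102
Controlled rotations: n*(n-1)/2 = 102*101/2 = 5151
SWAP gates: 0 (omitted)
Total = 102 + 5151
= 5253

5253


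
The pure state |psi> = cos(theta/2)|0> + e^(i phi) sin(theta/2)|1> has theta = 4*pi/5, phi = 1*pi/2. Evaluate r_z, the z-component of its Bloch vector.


theta = 2.5133, phi = 1.5708
r_z = cos(theta) = -0.8090

-0.8090


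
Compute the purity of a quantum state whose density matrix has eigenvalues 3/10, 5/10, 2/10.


tr(rho^2) = sum of eigenvalues squared
= (3/10)^2 + (5/10)^2 + (2/10)^2
= (9 + 25 + 4) / 100
= 38/100
= 0.3800

0.3800


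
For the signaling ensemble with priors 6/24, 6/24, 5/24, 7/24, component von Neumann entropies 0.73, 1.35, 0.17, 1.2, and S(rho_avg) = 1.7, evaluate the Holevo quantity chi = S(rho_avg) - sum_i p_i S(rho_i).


chi = S(rho) - sum_i p_i * S(rho_i)
Weighted entropy = 6/24 * 0.73 + 6/24 * 1.35 + 5/24 * 0.17 + 7/24 * 1.2
= 0.9054
chi = 1.7 - 0.9054
= 0.7946

0.7946


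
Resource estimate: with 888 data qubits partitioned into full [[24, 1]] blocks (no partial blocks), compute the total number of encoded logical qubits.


Each code block uses 24 physical qubits for 1 logical qubit(s).
Number of complete blocks = floor(888 / 24) = 37
Logical qubits = 37 * 1
= 37

37


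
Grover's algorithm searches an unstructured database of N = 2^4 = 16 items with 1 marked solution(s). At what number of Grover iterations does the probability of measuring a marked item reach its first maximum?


After j Grover iterations the success probability is P(j) = sin^2((2j+1)*theta), where sin(theta) = sqrt(k/N).
N = 2^4 = 16, k = 1
sin(theta) = sqrt(k/N) = 0.25
theta = arcsin(sqrt(k/N)) = 0.2526802551 rad
P(j) reaches its first maximum when (2j+1)*theta is as close as possible to pi/2, i.e. j = round(pi/(4*theta) - 1/2).
pi/(4*theta) - 1/2 = 2.6083
(For comparison, the common estimate pi/4 * sqrt(N/k) = 3.1416; the exact maximiser is used here.)
Optimal iterations = 3

3


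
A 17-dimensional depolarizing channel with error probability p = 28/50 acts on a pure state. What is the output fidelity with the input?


F = (1-p) + p/d
= (1 - 0.5600) + 0.5600/17
= 0.4400 + 0.0329
= 0.4729

0.4729


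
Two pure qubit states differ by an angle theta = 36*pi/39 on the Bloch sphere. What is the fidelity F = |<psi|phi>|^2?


For states separated by angle theta on Bloch sphere:
F = cos^2(theta/2)
theta = 36*pi/39 = 2.8999
theta/2 = 1.4500
cos(theta/2) = 0.1205
F = 0.0145

0.0145


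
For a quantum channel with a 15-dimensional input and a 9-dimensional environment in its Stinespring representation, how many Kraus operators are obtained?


Tracing out the environment in an orthonormal basis {|i>_E} gives Kraus operators K_i = <i|_E U |0>_E.
Number of Kraus operators = dim(H_env) = d_env
= 9

9


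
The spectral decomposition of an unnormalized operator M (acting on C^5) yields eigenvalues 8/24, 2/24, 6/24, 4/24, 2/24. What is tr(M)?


tr(M) = sum of eigenvalues
= 8/24 + 2/24 + 6/24 + 4/24 + 2/24
= 22/24
= 0.9167

0.9167


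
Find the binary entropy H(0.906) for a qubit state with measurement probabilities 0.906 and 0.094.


S = -p*log2(p) - (1-p)*log2(1-p)
p = 0.9060, 1-p = 0.0940
= -0.9060 * log2(0.9060) - 0.0940 * log2(0.0940)
= -(-0.1290) - (-0.3207)
= 0.4497

0.4497


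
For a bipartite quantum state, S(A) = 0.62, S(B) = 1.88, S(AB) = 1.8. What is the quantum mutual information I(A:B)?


I(A:B) = S(A) + S(B) - S(AB)
= 0.62 + 1.88 - 1.8
= 0.7000

0.7000


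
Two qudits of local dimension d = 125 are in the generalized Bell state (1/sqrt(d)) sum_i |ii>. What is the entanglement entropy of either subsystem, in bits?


For a maximally entangled state in d x d:
S = log2(d) = log2(125)
= 6.9658

6.9658


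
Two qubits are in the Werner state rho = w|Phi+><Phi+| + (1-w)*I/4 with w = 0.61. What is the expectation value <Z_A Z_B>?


|Phi+> = (|00> + |11>)/sqrt(2)
For the pure Bell state, <Z_A Z_B> = +1 (Bell-state Pauli correlator).
The maximally-mixed part I/4 has tr(I/4 * P tensor P) = 0 for any traceless Pauli P.
So <Z_A Z_B>_rho = w * (+1) + (1 - w) * 0
= 0.61 * (+1)
= 0.6100

0.6100


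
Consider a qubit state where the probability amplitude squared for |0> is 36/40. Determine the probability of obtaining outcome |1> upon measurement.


|alpha|^2 = 36/40 = 0.9000
|beta|^2 = 1 - 36/40 = 4/40 = 0.1000
P(|1>) = |beta|^2 = 0.1000

0.1000


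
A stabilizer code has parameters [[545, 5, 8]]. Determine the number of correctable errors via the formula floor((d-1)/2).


Code parameters: [[545, 5, 8]], distance d = 8.
Number of correctable errors = floor((d-1)/2)
= floor((8 - 1)/2)
= floor(7/2)
= 3

3


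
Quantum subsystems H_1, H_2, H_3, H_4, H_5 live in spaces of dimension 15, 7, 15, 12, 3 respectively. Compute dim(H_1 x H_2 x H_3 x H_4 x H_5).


dim(H_1 x H_2 x H_3 x H_4 x H_5) = 15 * 7 * 15 * 12 * 3
= 105 * 15 * 12 * 3
= 1575 * 12 * 3
= 18900 * 3
= 56700

56700


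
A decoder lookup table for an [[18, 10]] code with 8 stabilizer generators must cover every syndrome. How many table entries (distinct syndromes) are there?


Each stabilizer generator gives a binary (+1 or -1) measurement outcome.
With 8 independent generators:
Total syndromes = 2^8
= 256

256


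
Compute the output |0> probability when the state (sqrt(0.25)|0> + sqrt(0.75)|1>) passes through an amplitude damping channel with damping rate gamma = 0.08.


For amplitude damping with parameter gamma on state sqrt(a)|0> + sqrt(b)|1>:
alpha^2 = 0.25, beta^2 = 0.75
P(|0>) = alpha^2 + gamma * beta^2
= 0.25 + 0.08 * 0.75
= 0.25 + 0.0600
= 0.3100

0.3100


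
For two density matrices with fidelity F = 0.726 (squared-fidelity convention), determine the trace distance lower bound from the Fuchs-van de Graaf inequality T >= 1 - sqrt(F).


Fuchs-van de Graaf (squared-fidelity convention): 1 - sqrt(F) <= T <= sqrt(1 - F).
Lower bound: T >= 1 - sqrt(F)
sqrt(F) = sqrt(0.726) = 0.8521
T >= 1 - 0.8521
T >= 0.1479

0.1479


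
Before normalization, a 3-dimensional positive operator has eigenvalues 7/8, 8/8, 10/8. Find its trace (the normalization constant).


tr(M) = sum of eigenvalues
= 7/8 + 8/8 + 10/8
= 25/8
= 3.1250

3.1250


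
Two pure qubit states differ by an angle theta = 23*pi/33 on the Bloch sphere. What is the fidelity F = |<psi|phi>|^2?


For states separated by angle theta on Bloch sphere:
F = cos^2(theta/2)
theta = 23*pi/33 = 2.1896
theta/2 = 1.0948
cos(theta/2) = 0.4582
F = 0.2100

0.2100


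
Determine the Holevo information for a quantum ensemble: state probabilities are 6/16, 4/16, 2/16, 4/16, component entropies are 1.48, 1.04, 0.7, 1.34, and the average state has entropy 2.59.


chi = S(rho) - sum_i p_i * S(rho_i)
Weighted entropy = 6/16 * 1.48 + 4/16 * 1.04 + 2/16 * 0.7 + 4/16 * 1.34
= 1.2375
chi = 2.59 - 1.2375
= 1.3525

1.3525


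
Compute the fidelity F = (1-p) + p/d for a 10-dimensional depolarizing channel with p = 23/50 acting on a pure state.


F = (1-p) + p/d
= (1 - 0.4600) + 0.4600/10
= 0.5400 + 0.0460
= 0.5860

0.5860


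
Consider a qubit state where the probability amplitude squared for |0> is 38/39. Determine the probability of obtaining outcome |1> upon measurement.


|alpha|^2 = 38/39 = 0.9744
|beta|^2 = 1 - 38/39 = 1/39 = 0.0256
P(|1>) = |beta|^2 = 0.0256

0.0256


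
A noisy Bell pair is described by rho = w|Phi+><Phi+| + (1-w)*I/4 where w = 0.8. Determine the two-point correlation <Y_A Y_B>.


|Phi+> = (|00> + |11>)/sqrt(2)
For the pure Bell state, <Y_A Y_B> = -1 (Bell-state Pauli correlator).
The maximally-mixed part I/4 has tr(I/4 * P tensor P) = 0 for any traceless Pauli P.
So <Y_A Y_B>_rho = w * (-1) + (1 - w) * 0
= 0.8 * (-1)
= -0.8000

-0.8000


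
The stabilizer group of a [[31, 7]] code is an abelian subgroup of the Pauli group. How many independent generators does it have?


For an [[n,k]] stabilizer code:
Number of stabilizer generators = n - k
= 31 - 7
= 24

24


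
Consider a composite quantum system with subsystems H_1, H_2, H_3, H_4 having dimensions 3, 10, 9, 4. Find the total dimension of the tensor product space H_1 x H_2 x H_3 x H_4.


dim(H_1 x H_2 x H_3 x H_4) = 3 * 10 * 9 * 4
= 30 * 9 * 4
= 270 * 4
= 1080

1080


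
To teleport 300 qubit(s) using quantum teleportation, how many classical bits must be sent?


Quantum teleportation requires 2 classical bits per qubit teleported.
300 qubit(s) -> 2 * 300 = 600 classical bits

600
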